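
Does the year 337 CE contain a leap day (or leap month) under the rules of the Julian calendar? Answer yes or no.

no

337 mod 4 = 1, so it is a common year in the Julian calendar.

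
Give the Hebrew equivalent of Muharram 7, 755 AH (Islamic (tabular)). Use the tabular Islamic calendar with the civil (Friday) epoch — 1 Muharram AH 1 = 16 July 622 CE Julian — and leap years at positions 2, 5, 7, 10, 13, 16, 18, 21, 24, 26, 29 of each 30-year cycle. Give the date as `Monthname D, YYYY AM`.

The source date corresponds to 9 February 1354 in the proleptic Gregorian calendar (JDN 2215638).
That day falls on 8 Adar I 5114 AM in the Hebrew calendar.

Adar I 8, 5114 AM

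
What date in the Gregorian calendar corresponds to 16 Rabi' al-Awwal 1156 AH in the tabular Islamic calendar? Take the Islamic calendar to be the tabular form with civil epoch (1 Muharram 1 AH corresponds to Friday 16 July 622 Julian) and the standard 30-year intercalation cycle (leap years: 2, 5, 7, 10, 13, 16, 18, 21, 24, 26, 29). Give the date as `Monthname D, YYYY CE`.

May 10, 1743 CE

Julian Day Number of the source date = 2357807.
Converting JDN 2357807 to the Gregorian calendar gives 10 May 1743 CE.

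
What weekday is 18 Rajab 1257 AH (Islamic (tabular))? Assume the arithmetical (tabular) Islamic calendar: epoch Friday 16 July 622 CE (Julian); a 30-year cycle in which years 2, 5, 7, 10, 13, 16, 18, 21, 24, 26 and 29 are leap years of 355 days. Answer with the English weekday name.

This is JDN 2393719 (5 September 1841 Gregorian).
2393719 ≡ 6 (mod 7); counting from Monday = 0 gives Sunday.

Sunday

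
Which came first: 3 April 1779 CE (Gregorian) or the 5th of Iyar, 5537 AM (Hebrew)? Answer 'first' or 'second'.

second

The two dates have Julian Day Numbers 2370919 and 2370228 respectively.
Since 2370228 < 2370919, the second date comes first.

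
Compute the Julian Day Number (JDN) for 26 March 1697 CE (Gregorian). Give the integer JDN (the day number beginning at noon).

2340962

JDN 2299161 is 15 October 1582 CE (Gregorian); the target day is +41801 days from there, so JDN = 2340962.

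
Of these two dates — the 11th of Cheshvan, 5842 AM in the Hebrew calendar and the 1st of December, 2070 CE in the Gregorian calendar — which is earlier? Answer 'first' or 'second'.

second

Converting both to JDN: 2481447 vs 2477447; the smaller is the second.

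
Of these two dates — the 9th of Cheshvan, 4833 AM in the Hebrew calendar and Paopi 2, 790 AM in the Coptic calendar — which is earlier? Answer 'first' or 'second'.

Converting both to JDN: 2112902 vs 2113243; the smaller is the first.

first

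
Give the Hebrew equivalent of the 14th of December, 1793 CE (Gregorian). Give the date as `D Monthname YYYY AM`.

11 Tevet 5554 AM

Both dates share Julian Day Number 2376288; in the Hebrew calendar that is 11 Tevet 5554 AM.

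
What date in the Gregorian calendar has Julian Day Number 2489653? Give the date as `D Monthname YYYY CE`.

3 May 2104 CE

Counting from JDN 2299161 = 15 Oct 1582 gives an offset of 190492 days.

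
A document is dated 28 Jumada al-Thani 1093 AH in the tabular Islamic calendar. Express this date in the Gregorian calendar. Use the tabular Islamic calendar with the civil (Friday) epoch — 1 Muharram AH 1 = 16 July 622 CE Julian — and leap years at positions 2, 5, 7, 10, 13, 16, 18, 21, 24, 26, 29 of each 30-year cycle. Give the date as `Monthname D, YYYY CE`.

Julian Day Number of the source date = 2335583.
Converting JDN 2335583 to the Gregorian calendar gives 4 July 1682 CE.

July 4, 1682 CE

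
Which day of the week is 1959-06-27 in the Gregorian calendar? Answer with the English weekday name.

Since JDN mod 7 = 5 (0 = Monday), the day is Saturday.

Saturday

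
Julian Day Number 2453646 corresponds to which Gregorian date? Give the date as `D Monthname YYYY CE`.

JDN 2451545 is 1 Jan 2000; 2453646 is +2101 days from there.

2 October 2005 CE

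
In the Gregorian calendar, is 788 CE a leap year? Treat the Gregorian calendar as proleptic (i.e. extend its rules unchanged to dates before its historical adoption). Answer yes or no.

yes

788 is divisible by 4 and not by 100, so it is a leap year.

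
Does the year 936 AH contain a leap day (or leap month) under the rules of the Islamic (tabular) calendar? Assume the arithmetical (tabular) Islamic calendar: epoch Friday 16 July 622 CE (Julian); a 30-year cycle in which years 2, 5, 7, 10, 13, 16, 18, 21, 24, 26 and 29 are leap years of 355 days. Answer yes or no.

no

Year 936 AH is year 6 of its 30-year cycle; leap positions are 2, 5, 7, 10, 13, 16, 18, 21, 24, 26, 29, so it is a common year (354 days).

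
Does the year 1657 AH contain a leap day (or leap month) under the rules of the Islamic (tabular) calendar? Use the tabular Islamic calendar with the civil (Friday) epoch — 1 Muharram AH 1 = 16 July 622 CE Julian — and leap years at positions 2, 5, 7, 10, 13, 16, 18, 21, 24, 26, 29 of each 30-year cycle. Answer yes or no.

yes

Year 1657 AH is year 7 of its 30-year cycle; leap positions are 2, 5, 7, 10, 13, 16, 18, 21, 24, 26, 29, so it is a leap year (355 days).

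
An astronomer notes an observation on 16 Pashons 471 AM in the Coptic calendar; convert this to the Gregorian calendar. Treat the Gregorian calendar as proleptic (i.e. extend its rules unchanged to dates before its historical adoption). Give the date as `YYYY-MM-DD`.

Julian Day Number of the source date = 1996952.
Converting JDN 1996952 to the Gregorian calendar gives 15 May 755 CE.

0755-05-15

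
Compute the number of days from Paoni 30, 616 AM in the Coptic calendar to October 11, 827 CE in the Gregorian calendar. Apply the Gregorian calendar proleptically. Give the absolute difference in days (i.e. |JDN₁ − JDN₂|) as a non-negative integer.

JDN of the first date = 2049958.
JDN of the second date = 2023399.
|2023399 − 2049958| = 26559.

26559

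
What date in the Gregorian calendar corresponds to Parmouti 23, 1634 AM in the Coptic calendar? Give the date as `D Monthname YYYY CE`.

Both dates share Julian Day Number 2421715; in the Gregorian calendar that is 1 May 1918 CE.

1 May 1918 CE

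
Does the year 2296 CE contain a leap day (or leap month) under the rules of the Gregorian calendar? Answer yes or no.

yes

2296 is divisible by 4 and not by 100, so it is a leap year.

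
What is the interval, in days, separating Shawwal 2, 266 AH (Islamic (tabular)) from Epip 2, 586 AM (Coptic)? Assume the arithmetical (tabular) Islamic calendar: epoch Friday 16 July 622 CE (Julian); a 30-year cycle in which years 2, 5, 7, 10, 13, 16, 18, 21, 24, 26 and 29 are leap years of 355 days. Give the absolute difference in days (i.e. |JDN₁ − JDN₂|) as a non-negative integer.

First date → JDN 2042614; second date → JDN 2039002.
The interval is |2042614 − 2039002| = 3612 days.

3612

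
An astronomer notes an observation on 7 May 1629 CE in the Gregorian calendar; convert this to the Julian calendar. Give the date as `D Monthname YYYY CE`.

27 April 1629 CE

For dates in this range the Gregorian date is 10 days ahead of the Julian.
7 May 1629 Gregorian − 10 days → 27 April 1629 Julian.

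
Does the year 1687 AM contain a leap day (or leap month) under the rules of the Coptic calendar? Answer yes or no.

1687 mod 4 = 3; in the Coptic calendar a year is leap when year mod 4 = 3, so it is a leap year.

yes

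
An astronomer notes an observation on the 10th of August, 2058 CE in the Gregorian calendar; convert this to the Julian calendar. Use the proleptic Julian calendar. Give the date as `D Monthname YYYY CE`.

28 July 2058 CE

For dates in this range the Gregorian date is 13 days ahead of the Julian.
10 August 2058 Gregorian − 13 days → 28 July 2058 Julian.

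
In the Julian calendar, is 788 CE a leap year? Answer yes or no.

788 mod 4 = 0, so it is a leap year in the Julian calendar.

yes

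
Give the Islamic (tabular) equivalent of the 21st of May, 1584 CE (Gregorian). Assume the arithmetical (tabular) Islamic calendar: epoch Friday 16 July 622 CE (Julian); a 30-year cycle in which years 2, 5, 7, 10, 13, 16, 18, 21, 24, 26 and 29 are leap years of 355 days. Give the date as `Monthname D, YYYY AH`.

Both dates share Julian Day Number 2299745; in the tabular Islamic calendar that is 11 Jumada al-Awwal 992 AH.

Jumada al-Awwal 11, 992 AH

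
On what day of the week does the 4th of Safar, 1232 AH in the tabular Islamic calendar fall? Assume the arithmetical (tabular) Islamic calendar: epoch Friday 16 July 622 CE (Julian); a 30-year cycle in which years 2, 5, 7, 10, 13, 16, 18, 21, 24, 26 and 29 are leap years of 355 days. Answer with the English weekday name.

Tuesday

Equivalently 24 December 1816 Gregorian, JDN 2384698.
2384698 ≡ 1 (mod 7); counting from Monday = 0 gives Tuesday.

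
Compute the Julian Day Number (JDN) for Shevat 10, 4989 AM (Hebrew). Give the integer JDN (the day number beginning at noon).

In the proleptic Gregorian calendar the same day is 13 January 1229.
JDN 2299161 is 15 October 1582 CE (Gregorian); the target day is −129205 days from there, so JDN = 2169956.

2169956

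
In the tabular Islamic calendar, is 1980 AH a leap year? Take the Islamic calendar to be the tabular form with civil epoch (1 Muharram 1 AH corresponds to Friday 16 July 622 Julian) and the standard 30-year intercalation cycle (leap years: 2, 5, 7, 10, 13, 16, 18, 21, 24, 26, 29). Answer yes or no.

Year 1980 AH is year 30 of its 30-year cycle; leap positions are 2, 5, 7, 10, 13, 16, 18, 21, 24, 26, 29, so it is a common year (354 days).

no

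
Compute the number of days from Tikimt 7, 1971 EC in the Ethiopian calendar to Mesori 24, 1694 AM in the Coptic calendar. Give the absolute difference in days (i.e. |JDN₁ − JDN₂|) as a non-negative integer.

JDN of the first date = 2443799.
JDN of the second date = 2443751.
|2443751 − 2443799| = 48.

48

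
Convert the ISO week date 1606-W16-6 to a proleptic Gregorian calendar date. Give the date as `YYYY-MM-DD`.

ISO week 1 of 1606 is the week containing the first Thursday of 1606.
Week 16, day 6 (Saturday) lands on 1606-04-22.

1606-04-22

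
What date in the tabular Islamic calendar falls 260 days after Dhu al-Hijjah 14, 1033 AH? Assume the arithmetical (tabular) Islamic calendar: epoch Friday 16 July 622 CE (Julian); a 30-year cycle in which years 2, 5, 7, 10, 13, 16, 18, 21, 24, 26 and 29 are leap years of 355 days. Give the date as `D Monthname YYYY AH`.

JDN of Dhu al-Hijjah 14, 1033 AH = 2314484.
2314484 + 260 = 2314744.
JDN 2314744 in the tabular Islamic calendar is 8 Ramadan 1034 AH.

8 Ramadan 1034 AH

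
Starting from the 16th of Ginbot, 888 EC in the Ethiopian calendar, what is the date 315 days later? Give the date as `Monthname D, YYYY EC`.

JDN of the 16th of Ginbot, 888 EC = 2048453.
2048453 + 315 = 2048768.
JDN 2048768 in the Ethiopian calendar is Megabit 26, 889 EC.

Megabit 26, 889 EC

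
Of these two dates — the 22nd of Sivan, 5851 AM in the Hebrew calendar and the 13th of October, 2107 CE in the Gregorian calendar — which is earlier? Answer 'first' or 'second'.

Converting both to JDN: 2484941 vs 2490911; the smaller is the first.

first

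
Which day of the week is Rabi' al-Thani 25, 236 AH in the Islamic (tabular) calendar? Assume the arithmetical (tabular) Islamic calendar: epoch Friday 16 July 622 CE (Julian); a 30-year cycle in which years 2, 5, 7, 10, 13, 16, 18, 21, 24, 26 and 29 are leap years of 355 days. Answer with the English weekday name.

Wednesday

This is JDN 2031829 (9 November 850 Gregorian).
Since JDN mod 7 = 2 (0 = Monday), the day is Wednesday.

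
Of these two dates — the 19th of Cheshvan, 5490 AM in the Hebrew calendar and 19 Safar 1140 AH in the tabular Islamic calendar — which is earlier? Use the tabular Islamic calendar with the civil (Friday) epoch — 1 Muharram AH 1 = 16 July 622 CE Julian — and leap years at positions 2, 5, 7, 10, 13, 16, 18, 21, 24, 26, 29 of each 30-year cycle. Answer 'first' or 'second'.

Converting both to JDN: 2352879 vs 2352112; the smaller is the second.

second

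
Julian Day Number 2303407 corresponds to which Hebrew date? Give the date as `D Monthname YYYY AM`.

JDN 2303407 is 31 May 1594 in the Gregorian calendar.
In the Hebrew calendar that day is 12 Sivan 5354 AM.

12 Sivan 5354 AM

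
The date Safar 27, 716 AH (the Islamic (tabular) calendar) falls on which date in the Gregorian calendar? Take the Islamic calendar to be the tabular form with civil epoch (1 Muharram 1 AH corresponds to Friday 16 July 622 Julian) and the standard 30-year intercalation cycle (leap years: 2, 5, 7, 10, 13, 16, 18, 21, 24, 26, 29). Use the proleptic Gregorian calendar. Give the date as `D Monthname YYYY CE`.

Both dates share Julian Day Number 2201868; in the Gregorian calendar that is 29 May 1316 CE.

29 May 1316 CE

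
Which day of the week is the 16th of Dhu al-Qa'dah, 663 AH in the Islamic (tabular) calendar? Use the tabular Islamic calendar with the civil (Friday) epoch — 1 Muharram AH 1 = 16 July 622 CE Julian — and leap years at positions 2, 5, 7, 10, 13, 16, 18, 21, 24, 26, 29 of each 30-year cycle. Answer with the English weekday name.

Sunday

Equivalently 6 September 1265 Gregorian, JDN 2183341.
2183341 ≡ 6 (mod 7); counting from Monday = 0 gives Sunday.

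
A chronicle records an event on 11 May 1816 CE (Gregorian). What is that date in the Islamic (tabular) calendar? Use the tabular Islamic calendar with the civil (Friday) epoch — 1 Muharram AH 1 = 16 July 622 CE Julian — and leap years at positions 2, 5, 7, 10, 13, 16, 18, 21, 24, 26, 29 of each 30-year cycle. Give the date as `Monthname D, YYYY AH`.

Jumada al-Thani 13, 1231 AH

Julian Day Number of the source date = 2384471.
Converting JDN 2384471 to the tabular Islamic calendar gives 13 Jumada al-Thani 1231 AH.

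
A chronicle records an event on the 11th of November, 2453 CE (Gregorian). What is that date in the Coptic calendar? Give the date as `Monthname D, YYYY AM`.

Paopi 29, 2170 AM

Both dates share Julian Day Number 2617315; in the Coptic calendar that is 29 Paopi 2170 AM.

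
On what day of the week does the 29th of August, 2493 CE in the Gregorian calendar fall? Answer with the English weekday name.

JDN 2631851 mod 7 = 5, and JDN 0 was a Monday, so this is a Saturday.

Saturday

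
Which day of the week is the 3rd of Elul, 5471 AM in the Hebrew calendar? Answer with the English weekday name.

In the Gregorian calendar this is 18 August 1711 (JDN 2346219).
Since JDN mod 7 = 1 (0 = Monday), the day is Tuesday.

Tuesday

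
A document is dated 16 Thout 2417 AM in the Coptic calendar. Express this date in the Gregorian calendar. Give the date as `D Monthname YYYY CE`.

Julian Day Number of the source date = 2707489.
Converting JDN 2707489 to the Gregorian calendar gives 2 October 2700 CE.

2 October 2700 CE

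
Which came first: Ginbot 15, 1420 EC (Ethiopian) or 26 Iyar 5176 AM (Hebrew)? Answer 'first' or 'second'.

second

Converting both to JDN: 2242765 vs 2238395; the smaller is the second.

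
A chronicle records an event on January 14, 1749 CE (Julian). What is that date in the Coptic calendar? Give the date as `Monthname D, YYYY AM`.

Both dates share Julian Day Number 2359894; in the Coptic calendar that is 19 Tobi 1465 AM.

Tobi 19, 1465 AM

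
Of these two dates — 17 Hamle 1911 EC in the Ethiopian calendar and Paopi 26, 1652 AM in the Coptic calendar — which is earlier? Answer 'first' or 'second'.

first

Converting both to JDN: 2422164 vs 2428113; the smaller is the first.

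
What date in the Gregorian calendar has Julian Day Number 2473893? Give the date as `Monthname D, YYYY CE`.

Counting from JDN 2299161 = 15 Oct 1582 gives an offset of 174732 days.

March 9, 2061 CE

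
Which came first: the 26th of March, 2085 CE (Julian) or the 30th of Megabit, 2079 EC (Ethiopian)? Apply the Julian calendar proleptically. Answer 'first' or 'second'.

first

First date → JDN 2482689; second date → JDN 2483419.
JDN 2482689 < JDN 2483419, so the first date is earlier.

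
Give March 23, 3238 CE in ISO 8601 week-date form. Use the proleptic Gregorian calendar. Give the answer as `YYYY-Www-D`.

The weekday is Tuesday (ISO weekday 2).
That Tuesday belongs to ISO week 12 of ISO year 3238.

3238-W12-2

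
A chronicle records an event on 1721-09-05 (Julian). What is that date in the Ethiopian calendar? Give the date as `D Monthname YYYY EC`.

8 Meskerem 1714 EC

Both dates share Julian Day Number 2349901; in the Ethiopian calendar that is 8 Meskerem 1714 EC.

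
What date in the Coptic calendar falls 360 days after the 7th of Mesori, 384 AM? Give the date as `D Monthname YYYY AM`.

The starting date is JDN 1965257; 1965257 + 360 = 1965617.
JDN 1965617 corresponds to 2 Mesori 385 AM.

2 Mesori 385 AM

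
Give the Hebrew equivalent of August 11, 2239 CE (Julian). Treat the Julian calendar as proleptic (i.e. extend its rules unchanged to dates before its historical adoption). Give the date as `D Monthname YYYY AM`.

25 Av 5999 AM

Both dates share Julian Day Number 2539075; in the Hebrew calendar that is 25 Av 5999 AM.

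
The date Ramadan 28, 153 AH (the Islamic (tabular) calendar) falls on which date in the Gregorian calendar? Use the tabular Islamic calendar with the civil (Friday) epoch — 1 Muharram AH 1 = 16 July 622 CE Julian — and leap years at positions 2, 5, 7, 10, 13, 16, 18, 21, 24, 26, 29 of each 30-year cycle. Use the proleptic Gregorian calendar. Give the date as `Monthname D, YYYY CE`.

September 28, 770 CE

Both dates share Julian Day Number 2002567; in the Gregorian calendar that is 28 September 770 CE.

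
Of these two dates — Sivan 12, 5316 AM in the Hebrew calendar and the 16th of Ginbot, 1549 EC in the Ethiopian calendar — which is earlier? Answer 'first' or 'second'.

The two dates have Julian Day Numbers 2289528 and 2289883 respectively.
Since 2289528 < 2289883, the first date comes first.

first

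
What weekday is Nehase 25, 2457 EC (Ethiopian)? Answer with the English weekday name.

Thursday

This is JDN 2621629 (3 September 2465 Gregorian).
JDN 2621629 mod 7 = 3, and JDN 0 was a Monday, so this is a Thursday.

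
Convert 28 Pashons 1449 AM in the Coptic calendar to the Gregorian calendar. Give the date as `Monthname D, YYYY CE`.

Julian Day Number of the source date = 2354179.
Converting JDN 2354179 to the Gregorian calendar gives 3 June 1733 CE.

June 3, 1733 CE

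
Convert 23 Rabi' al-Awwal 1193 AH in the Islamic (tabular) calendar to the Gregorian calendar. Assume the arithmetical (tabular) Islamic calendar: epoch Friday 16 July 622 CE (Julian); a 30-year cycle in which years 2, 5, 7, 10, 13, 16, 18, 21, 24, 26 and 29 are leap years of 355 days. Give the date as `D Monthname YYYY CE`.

10 April 1779 CE

Both dates share Julian Day Number 2370926; in the Gregorian calendar that is 10 April 1779 CE.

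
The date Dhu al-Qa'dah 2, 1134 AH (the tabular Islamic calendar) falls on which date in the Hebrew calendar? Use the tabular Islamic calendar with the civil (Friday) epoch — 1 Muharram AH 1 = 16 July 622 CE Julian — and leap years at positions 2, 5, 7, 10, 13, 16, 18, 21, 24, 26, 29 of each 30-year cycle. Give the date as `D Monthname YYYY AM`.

The source date corresponds to 14 August 1722 in the Gregorian calendar (JDN 2350233).
That day falls on 1 Elul 5482 AM in the Hebrew calendar.

1 Elul 5482 AM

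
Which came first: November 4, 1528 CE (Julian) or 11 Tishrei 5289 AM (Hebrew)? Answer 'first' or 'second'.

second

The two dates have Julian Day Numbers 2279468 and 2279427 respectively.
Since 2279427 < 2279468, the second date comes first.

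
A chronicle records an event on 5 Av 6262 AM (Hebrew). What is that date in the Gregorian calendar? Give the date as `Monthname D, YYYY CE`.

Julian Day Number of the source date = 2635117.
Converting JDN 2635117 to the Gregorian calendar gives 9 August 2502 CE.

August 9, 2502 CE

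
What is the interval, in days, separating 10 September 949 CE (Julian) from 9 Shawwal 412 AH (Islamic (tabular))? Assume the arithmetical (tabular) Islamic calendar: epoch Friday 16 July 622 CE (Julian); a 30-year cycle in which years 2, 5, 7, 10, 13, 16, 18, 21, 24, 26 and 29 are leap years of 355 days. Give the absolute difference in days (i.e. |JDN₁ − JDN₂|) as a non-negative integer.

First date → JDN 2067933; second date → JDN 2094359.
The interval is |2067933 − 2094359| = 26426 days.

26426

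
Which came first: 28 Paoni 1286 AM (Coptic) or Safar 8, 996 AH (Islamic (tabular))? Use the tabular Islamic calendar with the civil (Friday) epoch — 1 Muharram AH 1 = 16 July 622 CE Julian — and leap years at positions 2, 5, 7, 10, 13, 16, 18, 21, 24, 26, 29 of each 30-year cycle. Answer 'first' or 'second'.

first

First date → JDN 2294673; second date → JDN 2301072.
JDN 2294673 < JDN 2301072, so the first date is earlier.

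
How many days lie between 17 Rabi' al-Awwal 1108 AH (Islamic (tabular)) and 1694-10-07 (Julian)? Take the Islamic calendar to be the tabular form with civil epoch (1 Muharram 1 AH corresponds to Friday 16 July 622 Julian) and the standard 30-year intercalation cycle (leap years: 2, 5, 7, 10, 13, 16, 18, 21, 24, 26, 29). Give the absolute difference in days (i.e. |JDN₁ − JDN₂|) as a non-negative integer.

JDN of the first date = 2340799.
JDN of the second date = 2340071.
|2340071 − 2340799| = 728.

728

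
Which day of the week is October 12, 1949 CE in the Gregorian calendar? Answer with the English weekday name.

Since JDN mod 7 = 2 (0 = Monday), the day is Wednesday.

Wednesday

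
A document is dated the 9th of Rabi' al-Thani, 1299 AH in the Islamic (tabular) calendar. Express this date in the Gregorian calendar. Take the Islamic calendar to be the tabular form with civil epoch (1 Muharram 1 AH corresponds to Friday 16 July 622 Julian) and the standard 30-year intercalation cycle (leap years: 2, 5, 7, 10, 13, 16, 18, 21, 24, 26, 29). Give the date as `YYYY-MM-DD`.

Both dates share Julian Day Number 2408505; in the Gregorian calendar that is 28 February 1882 CE.

1882-02-28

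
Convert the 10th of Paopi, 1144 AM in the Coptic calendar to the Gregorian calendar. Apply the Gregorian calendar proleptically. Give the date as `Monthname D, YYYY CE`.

Julian Day Number of the source date = 2242550.
Converting JDN 2242550 to the Gregorian calendar gives 17 October 1427 CE.

October 17, 1427 CE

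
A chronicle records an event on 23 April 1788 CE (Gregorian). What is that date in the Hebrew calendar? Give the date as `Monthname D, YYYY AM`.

Nisan 16, 5548 AM

Both dates share Julian Day Number 2374227; in the Hebrew calendar that is 16 Nisan 5548 AM.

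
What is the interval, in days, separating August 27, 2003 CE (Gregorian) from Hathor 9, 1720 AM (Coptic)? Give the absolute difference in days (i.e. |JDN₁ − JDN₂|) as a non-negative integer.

JDN of the first date = 2452879.
JDN of the second date = 2452963.
|2452963 − 2452879| = 84.

84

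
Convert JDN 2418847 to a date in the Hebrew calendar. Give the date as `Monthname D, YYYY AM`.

Sivan 17, 5670 AM

JDN 2418847 is 24 June 1910 in the Gregorian calendar.
In the Hebrew calendar that day is Sivan 17, 5670 AM.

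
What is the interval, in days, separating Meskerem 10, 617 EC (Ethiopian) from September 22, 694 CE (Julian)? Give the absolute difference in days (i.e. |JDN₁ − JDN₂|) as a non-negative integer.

25582

First date → JDN 1949224; second date → JDN 1974806.
The interval is |1949224 − 1974806| = 25582 days.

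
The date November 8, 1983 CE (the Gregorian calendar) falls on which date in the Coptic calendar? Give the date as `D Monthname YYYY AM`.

Julian Day Number of the source date = 2445647.
Converting JDN 2445647 to the Coptic calendar gives 28 Paopi 1700 AM.

28 Paopi 1700 AM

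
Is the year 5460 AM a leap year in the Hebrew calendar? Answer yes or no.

Hebrew year 5460 is year 7 of its 19-year Metonic cycle; leap years are at positions 3, 6, 8, 11, 14, 17, 19, so it is a common year (12 months).

no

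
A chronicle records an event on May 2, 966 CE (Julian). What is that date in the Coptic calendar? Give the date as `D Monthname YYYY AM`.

7 Pashons 682 AM

The source date corresponds to 7 May 966 in the proleptic Gregorian calendar (JDN 2074011).
That day falls on 7 Pashons 682 AM in the Coptic calendar.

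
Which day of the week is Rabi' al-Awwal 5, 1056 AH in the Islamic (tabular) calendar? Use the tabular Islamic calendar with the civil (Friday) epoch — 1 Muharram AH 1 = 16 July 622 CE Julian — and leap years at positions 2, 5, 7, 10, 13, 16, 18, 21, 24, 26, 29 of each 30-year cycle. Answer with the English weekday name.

Saturday

Equivalently 21 April 1646 Gregorian, JDN 2322360.
JDN 2322360 mod 7 = 5, and JDN 0 was a Monday, so this is a Saturday.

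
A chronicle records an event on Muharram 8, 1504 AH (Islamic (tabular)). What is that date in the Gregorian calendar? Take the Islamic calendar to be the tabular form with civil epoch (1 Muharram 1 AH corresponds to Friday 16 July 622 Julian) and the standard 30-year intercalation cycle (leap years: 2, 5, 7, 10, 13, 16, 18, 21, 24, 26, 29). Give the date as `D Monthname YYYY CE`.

22 October 2080 CE

Julian Day Number of the source date = 2481060.
Converting JDN 2481060 to the Gregorian calendar gives 22 October 2080 CE.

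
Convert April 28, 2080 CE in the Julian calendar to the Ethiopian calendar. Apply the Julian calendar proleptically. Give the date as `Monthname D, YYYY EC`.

The source date corresponds to 11 May 2080 in the Gregorian calendar (JDN 2480896).
That day falls on 3 Ginbot 2072 EC in the Ethiopian calendar.

Ginbot 3, 2072 EC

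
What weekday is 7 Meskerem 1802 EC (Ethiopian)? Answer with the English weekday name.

This is JDN 2382042 (16 September 1809 Gregorian).
JDN 2382042 mod 7 = 5, and JDN 0 was a Monday, so this is a Saturday.

Saturday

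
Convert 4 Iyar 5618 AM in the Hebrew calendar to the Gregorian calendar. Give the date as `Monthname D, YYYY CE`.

Julian Day Number of the source date = 2399788.
Converting JDN 2399788 to the Gregorian calendar gives 18 April 1858 CE.

April 18, 1858 CE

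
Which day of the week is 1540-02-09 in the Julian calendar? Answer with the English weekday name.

Equivalently 19 February 1540 Gregorian, JDN 2283582.
2283582 ≡ 0 (mod 7); counting from Monday = 0 gives Monday.

Monday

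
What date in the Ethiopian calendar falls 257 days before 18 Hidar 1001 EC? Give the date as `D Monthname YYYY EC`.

6 Megabit 1000 EC

Counting 257 days back from JDN 2089548 reaches JDN 2089291, which is 6 Megabit 1000 EC.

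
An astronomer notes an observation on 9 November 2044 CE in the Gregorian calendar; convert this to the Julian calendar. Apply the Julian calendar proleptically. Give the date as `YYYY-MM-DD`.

The Julian–Gregorian offset here is 13 days (Julian trailing).
9 November 2044 Gregorian − 13 days → 27 October 2044 Julian.

2044-10-27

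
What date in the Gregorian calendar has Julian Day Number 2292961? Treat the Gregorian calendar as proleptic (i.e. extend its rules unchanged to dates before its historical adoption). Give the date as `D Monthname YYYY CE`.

24 October 1565 CE

Counting from JDN 2299161 = 15 Oct 1582 gives an offset of -6200 days.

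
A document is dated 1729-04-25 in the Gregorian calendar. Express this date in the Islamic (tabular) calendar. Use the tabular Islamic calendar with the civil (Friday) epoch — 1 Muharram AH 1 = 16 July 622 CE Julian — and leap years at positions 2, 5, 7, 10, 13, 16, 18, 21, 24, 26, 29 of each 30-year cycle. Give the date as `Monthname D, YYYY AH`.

Julian Day Number of the source date = 2352679.
Converting JDN 2352679 to the tabular Islamic calendar gives 26 Ramadan 1141 AH.

Ramadan 26, 1141 AH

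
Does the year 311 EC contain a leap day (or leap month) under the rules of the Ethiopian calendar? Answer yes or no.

yes

311 mod 4 = 3; in the Ethiopian calendar a year is leap when year mod 4 = 3, so it is a leap year.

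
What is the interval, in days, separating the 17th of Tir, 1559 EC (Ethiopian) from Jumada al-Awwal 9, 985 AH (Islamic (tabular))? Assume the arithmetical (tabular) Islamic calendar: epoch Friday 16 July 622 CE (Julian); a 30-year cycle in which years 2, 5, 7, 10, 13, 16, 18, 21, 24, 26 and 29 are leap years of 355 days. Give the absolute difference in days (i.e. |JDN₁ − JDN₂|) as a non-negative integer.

First date → JDN 2293416; second date → JDN 2297263.
The interval is |2293416 − 2297263| = 3847 days.

3847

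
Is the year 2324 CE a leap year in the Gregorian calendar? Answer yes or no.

yes

2324 is divisible by 4 and not by 100, so it is a leap year.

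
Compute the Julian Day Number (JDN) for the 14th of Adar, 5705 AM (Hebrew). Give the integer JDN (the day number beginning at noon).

2431514

In the Gregorian calendar the same day is 27 February 1945.
JDN 2400001 is 17 November 1858 CE (Gregorian), MJD 0; the target day is +31513 days from there, so JDN = 2431514.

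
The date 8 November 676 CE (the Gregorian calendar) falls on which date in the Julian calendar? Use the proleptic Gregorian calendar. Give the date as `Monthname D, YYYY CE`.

For dates in this range the Gregorian date is 3 days ahead of the Julian.
8 November 676 Gregorian − 3 days → 5 November 676 Julian.

November 5, 676 CE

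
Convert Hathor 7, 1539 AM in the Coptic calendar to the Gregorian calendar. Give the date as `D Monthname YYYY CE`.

Both dates share Julian Day Number 2386850; in the Gregorian calendar that is 15 November 1822 CE.

15 November 1822 CE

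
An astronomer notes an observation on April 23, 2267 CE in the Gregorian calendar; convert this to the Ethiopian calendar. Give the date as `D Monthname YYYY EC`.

13 Miyazya 2259 EC

Julian Day Number of the source date = 2549177.
Converting JDN 2549177 to the Ethiopian calendar gives 13 Miyazya 2259 EC.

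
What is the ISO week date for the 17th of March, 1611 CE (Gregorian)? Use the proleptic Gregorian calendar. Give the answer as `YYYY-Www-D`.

The weekday is Thursday (ISO weekday 4).
That Thursday belongs to ISO week 11 of ISO year 1611.

1611-W11-4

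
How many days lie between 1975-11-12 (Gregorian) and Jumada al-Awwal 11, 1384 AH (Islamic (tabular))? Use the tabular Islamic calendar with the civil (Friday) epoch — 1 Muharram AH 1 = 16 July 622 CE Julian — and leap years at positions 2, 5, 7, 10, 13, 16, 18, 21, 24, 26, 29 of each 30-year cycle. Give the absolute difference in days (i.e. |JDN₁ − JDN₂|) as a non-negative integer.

4072

First date → JDN 2442729; second date → JDN 2438657.
The interval is |2442729 − 2438657| = 4072 days.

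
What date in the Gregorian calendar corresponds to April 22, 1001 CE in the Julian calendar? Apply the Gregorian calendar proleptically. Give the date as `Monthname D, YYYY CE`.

At this point the Julian calendar is 6 days behind the Gregorian.
22 April 1001 Julian + 6 days → 28 April 1001 Gregorian.

April 28, 1001 CE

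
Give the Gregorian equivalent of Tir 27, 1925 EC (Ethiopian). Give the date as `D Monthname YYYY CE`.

4 February 1933 CE

Both dates share Julian Day Number 2427108; in the Gregorian calendar that is 4 February 1933 CE.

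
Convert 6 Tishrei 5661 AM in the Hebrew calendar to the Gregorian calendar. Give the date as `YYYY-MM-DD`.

Julian Day Number of the source date = 2415292.
Converting JDN 2415292 to the Gregorian calendar gives 29 September 1900 CE.

1900-09-29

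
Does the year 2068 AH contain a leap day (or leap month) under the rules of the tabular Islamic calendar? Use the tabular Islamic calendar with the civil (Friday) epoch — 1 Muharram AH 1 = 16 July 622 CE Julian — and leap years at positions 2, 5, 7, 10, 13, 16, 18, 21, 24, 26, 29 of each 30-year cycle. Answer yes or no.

no

Year 2068 AH is year 28 of its 30-year cycle; leap positions are 2, 5, 7, 10, 13, 16, 18, 21, 24, 26, 29, so it is a common year (354 days).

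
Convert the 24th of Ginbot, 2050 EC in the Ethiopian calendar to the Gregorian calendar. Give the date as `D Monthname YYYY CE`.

Both dates share Julian Day Number 2472881; in the Gregorian calendar that is 1 June 2058 CE.

1 June 2058 CE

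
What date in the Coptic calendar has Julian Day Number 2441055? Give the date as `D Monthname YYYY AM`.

5 Parmouti 1687 AM

The Gregorian equivalent of JDN 2441055 is 13 April 1971.
In the Coptic calendar that day is 5 Parmouti 1687 AM.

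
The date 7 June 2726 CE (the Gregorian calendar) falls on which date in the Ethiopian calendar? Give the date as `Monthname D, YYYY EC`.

Ginbot 24, 2718 EC

Both dates share Julian Day Number 2716868; in the Ethiopian calendar that is 24 Ginbot 2718 EC.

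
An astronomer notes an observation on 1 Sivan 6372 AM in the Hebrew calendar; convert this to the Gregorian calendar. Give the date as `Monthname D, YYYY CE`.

May 24, 2612 CE

Julian Day Number of the source date = 2675217.
Converting JDN 2675217 to the Gregorian calendar gives 24 May 2612 CE.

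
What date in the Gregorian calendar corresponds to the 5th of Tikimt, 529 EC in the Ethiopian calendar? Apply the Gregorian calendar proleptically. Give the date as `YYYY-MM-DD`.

0536-10-04

Both dates share Julian Day Number 1917107; in the Gregorian calendar that is 4 October 536 CE.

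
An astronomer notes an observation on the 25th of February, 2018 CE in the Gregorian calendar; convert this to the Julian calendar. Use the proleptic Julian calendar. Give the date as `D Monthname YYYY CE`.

12 February 2018 CE

For dates in this range the Gregorian date is 13 days ahead of the Julian.
25 February 2018 Gregorian − 13 days → 12 February 2018 Julian.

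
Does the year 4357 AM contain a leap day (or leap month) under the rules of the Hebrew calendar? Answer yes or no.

Hebrew year 4357 is year 6 of its 19-year Metonic cycle; leap years are at positions 3, 6, 8, 11, 14, 17, 19, so it is a leap year (13 months).

yes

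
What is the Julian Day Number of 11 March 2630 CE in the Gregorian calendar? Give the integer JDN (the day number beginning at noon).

2681717

JDN 2299161 is 15 October 1582 CE (Gregorian); the target day is +382556 days from there, so JDN = 2681717.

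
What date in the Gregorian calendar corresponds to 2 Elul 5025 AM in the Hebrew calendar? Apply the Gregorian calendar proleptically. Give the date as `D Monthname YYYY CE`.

22 August 1265 CE

Both dates share Julian Day Number 2183326; in the Gregorian calendar that is 22 August 1265 CE.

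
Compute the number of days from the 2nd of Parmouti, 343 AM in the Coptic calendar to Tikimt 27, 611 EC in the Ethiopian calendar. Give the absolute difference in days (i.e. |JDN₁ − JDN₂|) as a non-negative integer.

3077

JDN of the first date = 1950156.
JDN of the second date = 1947079.
|1947079 − 1950156| = 3077.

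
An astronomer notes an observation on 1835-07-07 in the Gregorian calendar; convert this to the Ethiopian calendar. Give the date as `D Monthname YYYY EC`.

1 Hamle 1827 EC

Julian Day Number of the source date = 2391467.
Converting JDN 2391467 to the Ethiopian calendar gives 1 Hamle 1827 EC.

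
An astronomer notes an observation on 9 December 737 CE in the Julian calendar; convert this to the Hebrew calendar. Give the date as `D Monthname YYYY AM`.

The source date corresponds to 13 December 737 in the proleptic Gregorian calendar (JDN 1990590).
That day falls on 11 Tevet 4498 AM in the Hebrew calendar.

11 Tevet 4498 AM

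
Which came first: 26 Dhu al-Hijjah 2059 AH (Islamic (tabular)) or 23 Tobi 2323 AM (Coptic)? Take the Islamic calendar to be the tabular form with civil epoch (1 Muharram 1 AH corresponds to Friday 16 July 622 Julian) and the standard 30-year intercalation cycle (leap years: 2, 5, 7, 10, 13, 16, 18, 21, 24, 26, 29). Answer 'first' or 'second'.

second

Converting both to JDN: 2678077 vs 2673282; the smaller is the second.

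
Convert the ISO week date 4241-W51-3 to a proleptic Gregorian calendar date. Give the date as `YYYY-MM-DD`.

4241-12-22

ISO week 1 of 4241 is the week containing the first Thursday of 4241.
Week 51, day 3 (Wednesday) lands on 4241-12-22.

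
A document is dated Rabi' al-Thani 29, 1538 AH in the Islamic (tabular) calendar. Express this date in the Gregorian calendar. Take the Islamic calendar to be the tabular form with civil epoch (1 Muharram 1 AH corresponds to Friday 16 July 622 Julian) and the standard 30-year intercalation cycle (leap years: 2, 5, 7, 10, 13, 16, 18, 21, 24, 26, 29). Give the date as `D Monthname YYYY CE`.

6 February 2114 CE

Both dates share Julian Day Number 2493219; in the Gregorian calendar that is 6 February 2114 CE.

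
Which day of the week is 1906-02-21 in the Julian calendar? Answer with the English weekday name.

Tuesday

Equivalently 6 March 1906 Gregorian, JDN 2417276.
JDN 2417276 mod 7 = 1, and JDN 0 was a Monday, so this is a Tuesday.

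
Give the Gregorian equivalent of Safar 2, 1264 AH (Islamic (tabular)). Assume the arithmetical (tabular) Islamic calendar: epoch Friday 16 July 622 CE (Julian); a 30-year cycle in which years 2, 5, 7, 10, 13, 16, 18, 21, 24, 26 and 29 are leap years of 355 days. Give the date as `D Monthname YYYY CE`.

9 January 1848 CE

Julian Day Number of the source date = 2396036.
Converting JDN 2396036 to the Gregorian calendar gives 9 January 1848 CE.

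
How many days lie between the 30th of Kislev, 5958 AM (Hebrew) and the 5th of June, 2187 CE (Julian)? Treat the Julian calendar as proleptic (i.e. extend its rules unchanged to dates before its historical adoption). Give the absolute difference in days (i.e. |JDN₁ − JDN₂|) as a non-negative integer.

JDN of the first date = 2523841.
JDN of the second date = 2520015.
|2520015 − 2523841| = 3826.

3826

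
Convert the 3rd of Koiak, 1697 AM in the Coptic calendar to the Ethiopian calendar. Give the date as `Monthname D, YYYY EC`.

The source date corresponds to 12 December 1980 in the Gregorian calendar (JDN 2444586).
That day falls on 3 Tahsas 1973 EC in the Ethiopian calendar.

Tahsas 3, 1973 EC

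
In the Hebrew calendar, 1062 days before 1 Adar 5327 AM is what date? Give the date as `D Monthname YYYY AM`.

2 Nisan 5324 AM

The starting date is JDN 2293445; 2293445 − 1062 = 2292383.
JDN 2292383 corresponds to 2 Nisan 5324 AM.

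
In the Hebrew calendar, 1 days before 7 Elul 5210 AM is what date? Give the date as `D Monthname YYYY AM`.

6 Elul 5210 AM

Counting 1 day back from JDN 2250897 reaches JDN 2250896, which is 6 Elul 5210 AM.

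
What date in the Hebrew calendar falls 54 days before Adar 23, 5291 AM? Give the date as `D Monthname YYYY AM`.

JDN of Adar 23, 5291 AM = 2280326.
2280326 − 54 = 2280272.
JDN 2280272 in the Hebrew calendar is 28 Tevet 5291 AM.

28 Tevet 5291 AM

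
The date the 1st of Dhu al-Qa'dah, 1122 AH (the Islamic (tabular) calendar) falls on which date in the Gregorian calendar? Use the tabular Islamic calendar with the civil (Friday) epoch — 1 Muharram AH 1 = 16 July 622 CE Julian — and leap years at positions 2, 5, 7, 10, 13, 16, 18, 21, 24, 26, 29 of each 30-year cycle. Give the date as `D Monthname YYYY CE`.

22 December 1710 CE

Both dates share Julian Day Number 2345980; in the Gregorian calendar that is 22 December 1710 CE.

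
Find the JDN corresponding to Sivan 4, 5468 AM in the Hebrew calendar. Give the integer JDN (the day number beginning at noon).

In the Gregorian calendar the same day is 23 May 1708.
JDN 2451545 is 1 January 2000 CE (Gregorian); the target day is −106508 days from there, so JDN = 2345037.

2345037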